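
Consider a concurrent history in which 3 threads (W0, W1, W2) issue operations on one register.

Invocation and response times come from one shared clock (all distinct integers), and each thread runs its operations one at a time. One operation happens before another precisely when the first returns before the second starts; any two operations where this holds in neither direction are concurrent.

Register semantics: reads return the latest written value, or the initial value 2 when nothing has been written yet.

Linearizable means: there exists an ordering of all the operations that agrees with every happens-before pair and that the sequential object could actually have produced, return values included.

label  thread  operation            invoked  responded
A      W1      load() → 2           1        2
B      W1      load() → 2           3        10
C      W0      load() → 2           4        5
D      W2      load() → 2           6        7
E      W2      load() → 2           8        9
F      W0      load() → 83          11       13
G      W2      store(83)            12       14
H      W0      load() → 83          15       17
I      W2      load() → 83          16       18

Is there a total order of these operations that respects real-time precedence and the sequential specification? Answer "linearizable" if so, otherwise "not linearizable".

witness order: A, B, C, D, E, G, F, H, I
after step 1 (A load() → 2): value 2
after step 2 (B load() → 2): value 2
after step 3 (C load() → 2): value 2
after step 4 (D load() → 2): value 2
after step 5 (E load() → 2): value 2
after step 6 (G store(83)): value 83
after step 7 (F load() → 83): value 83
after step 8 (H load() → 83): value 83
after step 9 (I load() → 83): value 83

linearizable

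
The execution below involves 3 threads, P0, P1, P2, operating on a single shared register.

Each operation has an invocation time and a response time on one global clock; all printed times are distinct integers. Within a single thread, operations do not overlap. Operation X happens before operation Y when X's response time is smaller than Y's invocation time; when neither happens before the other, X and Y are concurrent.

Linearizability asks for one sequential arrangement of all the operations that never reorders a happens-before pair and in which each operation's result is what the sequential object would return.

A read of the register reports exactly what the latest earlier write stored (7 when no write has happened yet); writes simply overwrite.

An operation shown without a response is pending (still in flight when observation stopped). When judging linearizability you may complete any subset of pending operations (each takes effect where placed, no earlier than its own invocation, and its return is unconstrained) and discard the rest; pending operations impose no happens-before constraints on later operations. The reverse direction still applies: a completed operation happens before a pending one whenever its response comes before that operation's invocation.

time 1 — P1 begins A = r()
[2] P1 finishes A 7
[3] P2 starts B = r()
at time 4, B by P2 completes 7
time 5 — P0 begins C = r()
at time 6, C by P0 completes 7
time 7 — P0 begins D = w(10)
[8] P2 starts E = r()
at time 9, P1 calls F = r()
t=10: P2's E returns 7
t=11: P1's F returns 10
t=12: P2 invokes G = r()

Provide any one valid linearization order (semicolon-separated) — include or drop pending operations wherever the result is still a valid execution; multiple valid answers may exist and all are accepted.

after step 1 (A r() → 7): value 7
after step 2 (B r() → 7): value 7
after step 3 (C r() → 7): value 7
after step 4 (E r() → 7): value 7
after step 5 (D w(10) (pending, included)): value 10
after step 6 (F r() → 10): value 10

A; B; C; E; D; F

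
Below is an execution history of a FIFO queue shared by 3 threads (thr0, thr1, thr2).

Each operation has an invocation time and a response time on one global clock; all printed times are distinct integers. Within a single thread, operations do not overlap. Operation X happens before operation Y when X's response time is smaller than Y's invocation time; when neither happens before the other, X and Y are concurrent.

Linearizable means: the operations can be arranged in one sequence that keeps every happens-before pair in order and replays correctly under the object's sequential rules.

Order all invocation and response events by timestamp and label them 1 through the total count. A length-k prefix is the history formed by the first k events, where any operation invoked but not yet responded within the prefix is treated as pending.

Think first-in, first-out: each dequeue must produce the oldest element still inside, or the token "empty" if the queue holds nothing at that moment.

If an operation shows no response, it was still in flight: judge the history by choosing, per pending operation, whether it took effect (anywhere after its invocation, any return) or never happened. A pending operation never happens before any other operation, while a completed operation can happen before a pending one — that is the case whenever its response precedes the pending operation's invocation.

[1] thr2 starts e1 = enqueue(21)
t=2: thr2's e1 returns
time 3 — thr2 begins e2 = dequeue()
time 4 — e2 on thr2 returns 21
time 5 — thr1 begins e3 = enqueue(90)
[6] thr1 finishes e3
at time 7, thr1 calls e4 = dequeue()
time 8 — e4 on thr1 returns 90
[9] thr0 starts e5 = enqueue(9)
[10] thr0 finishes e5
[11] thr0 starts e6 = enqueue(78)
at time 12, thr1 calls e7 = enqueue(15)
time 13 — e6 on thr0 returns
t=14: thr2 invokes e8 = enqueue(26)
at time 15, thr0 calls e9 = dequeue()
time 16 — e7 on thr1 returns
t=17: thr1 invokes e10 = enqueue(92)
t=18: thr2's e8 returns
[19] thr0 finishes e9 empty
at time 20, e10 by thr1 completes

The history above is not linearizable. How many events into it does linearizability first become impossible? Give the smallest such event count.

a valid linearization of events 1..18 exists, for instance e1, e2, e3, e4, e5, e6, e7, e8:
1. e1 enqueue(21), leaving queue <21>
2. e2 dequeue() → 21, leaving queue <>
3. e3 enqueue(90), leaving queue <90>
4. e4 dequeue() → 90, leaving queue <>
5. e5 enqueue(9), leaving queue <9>
6. e6 enqueue(78), leaving queue <9,78>
7. e7 enqueue(15), leaving queue <9,78,15>
8. e8 enqueue(26), leaving queue <9,78,15,26>
at event 19 (e9's time-19 response) nothing linearizes any more
no escape via the 1 pending operation (e10): every completion choice fails
take e1, e2, e3, e4, e5, e6, e7, e8, e9 (pending dropped): step 9 already fails, because e9 dequeue() → empty cannot occur there
take e1, e2, e3, e4, e5, e6, e7, e9, e8 (pending dropped): step 8 already fails, because e9 dequeue() → empty cannot occur there

19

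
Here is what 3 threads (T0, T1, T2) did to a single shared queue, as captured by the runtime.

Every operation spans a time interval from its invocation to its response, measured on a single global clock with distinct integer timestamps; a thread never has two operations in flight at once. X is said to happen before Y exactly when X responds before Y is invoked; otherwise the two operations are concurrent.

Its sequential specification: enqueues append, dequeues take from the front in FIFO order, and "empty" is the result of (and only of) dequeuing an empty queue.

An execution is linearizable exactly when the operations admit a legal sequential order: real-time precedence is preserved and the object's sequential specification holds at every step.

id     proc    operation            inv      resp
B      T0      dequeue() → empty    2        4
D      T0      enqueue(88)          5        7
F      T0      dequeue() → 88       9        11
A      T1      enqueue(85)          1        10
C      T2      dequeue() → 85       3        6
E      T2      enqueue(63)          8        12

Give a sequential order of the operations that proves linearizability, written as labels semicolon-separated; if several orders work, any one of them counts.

after step 1 (A enqueue(85)): queue <85>
after step 2 (C dequeue() → 85): queue <>
after step 3 (B dequeue() → empty): queue <>
after step 4 (D enqueue(88)): queue <88>
after step 5 (E enqueue(63)): queue <88,63>
after step 6 (F dequeue() → 88): queue <63>

A; C; B; D; E; F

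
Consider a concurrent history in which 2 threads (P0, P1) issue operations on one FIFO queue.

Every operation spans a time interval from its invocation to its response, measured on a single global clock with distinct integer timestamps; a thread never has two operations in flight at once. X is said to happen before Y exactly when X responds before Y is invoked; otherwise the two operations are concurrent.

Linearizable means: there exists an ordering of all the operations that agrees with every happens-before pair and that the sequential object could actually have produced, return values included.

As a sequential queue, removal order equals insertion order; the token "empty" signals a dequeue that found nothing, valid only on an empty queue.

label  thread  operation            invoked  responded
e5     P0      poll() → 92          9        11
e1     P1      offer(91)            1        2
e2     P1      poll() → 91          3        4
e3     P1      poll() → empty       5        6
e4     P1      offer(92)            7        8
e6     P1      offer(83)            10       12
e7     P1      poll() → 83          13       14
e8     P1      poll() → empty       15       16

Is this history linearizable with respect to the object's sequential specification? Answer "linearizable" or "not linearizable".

one valid linearization: e1, e2, e3, e4, e5, e6, e7, e8
step 1: e1 offer(91) — queue <91>
step 2: e2 poll() → 91 — queue <>
step 3: e3 poll() → empty — queue <>
step 4: e4 offer(92) — queue <92>
step 5: e5 poll() → 92 — queue <>
step 6: e6 offer(83) — queue <83>
step 7: e7 poll() → 83 — queue <>
step 8: e8 poll() → empty — queue <>

linearizable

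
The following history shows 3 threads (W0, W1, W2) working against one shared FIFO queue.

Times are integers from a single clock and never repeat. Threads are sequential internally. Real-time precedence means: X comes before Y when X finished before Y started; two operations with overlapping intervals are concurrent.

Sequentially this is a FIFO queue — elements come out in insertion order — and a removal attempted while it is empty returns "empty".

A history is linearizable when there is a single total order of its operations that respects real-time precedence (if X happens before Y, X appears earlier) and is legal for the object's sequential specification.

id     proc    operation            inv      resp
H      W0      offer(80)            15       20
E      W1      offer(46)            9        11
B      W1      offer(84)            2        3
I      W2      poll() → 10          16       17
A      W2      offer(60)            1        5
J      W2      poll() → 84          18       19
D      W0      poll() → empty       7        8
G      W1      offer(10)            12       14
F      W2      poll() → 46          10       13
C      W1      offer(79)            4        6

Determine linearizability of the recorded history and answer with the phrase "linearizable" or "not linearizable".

cut after 7 events: linearizable; cut after 8 events (D responds, time 8): not linearizable
all 3 real-time-respecting orders fail — 4 completed FIFO queue operations, no legal replay
for example A, B, C, D fails at step 4: D poll() → empty is not legal there
for example B, A, C, D fails at step 4: D poll() → empty is not legal there

not linearizable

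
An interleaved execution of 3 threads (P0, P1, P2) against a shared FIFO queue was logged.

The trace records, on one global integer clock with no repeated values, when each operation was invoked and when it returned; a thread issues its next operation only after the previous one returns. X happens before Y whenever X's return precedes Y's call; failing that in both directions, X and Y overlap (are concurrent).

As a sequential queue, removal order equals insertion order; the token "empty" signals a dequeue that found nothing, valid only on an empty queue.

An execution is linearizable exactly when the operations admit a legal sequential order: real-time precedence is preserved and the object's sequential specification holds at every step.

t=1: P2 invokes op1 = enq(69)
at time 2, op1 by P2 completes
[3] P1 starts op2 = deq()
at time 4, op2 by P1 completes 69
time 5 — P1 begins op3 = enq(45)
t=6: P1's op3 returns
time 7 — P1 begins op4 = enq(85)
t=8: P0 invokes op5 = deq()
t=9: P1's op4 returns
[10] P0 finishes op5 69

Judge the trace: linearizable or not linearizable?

not linearizable

already the first 10 events (up to op5's response at time 10) admit no linearization; the first 9 still do
every one of the 2 real-time-consistent orders over 5 completed FIFO queue ops fails the sequential spec
sample order op1, op2, op3, op4, op5 stalls at step 5 — op5 deq() → 69 has no legal effect
sample order op1, op2, op3, op5, op4 stalls at step 4 — op5 deq() → 69 has no legal effect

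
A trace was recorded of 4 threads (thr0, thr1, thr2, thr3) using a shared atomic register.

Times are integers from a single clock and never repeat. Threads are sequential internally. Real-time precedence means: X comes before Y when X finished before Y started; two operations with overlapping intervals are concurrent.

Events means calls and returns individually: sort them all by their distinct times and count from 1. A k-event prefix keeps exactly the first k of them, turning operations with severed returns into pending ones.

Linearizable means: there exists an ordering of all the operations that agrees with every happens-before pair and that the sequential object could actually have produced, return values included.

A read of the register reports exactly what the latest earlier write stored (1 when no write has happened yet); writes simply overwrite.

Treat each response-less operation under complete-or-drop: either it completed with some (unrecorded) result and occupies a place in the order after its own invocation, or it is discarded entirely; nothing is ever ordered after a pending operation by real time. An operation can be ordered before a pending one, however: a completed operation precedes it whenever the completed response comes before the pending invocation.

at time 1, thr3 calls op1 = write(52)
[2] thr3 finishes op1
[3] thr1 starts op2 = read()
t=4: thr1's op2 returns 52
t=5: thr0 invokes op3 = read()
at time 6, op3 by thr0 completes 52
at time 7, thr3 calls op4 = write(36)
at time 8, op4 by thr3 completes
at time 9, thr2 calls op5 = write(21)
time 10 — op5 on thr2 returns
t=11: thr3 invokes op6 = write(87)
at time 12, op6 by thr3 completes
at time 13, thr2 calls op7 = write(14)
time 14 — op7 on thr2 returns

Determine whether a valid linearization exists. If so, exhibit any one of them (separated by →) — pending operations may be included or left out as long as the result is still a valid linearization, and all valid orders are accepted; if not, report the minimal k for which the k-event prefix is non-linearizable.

linearizable — witness: op1 → op2 → op3 → op4 → op5 → op6 → op7

step 1: op1 write(52) — value 52
step 2: op2 read() → 52 — value 52
step 3: op3 read() → 52 — value 52
step 4: op4 write(36) — value 36
step 5: op5 write(21) — value 21
step 6: op6 write(87) — value 87
step 7: op7 write(14) — value 14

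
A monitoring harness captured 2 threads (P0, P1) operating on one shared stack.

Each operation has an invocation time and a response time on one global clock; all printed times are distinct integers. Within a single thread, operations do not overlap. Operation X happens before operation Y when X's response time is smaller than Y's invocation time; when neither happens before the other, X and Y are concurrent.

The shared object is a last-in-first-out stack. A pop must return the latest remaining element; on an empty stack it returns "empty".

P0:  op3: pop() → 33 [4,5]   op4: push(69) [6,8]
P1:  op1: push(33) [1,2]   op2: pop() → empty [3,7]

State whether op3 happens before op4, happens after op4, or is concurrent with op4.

op3 spans [4,5], op4 spans [6,8]
resp(op3)=5 < inv(op4)=6

before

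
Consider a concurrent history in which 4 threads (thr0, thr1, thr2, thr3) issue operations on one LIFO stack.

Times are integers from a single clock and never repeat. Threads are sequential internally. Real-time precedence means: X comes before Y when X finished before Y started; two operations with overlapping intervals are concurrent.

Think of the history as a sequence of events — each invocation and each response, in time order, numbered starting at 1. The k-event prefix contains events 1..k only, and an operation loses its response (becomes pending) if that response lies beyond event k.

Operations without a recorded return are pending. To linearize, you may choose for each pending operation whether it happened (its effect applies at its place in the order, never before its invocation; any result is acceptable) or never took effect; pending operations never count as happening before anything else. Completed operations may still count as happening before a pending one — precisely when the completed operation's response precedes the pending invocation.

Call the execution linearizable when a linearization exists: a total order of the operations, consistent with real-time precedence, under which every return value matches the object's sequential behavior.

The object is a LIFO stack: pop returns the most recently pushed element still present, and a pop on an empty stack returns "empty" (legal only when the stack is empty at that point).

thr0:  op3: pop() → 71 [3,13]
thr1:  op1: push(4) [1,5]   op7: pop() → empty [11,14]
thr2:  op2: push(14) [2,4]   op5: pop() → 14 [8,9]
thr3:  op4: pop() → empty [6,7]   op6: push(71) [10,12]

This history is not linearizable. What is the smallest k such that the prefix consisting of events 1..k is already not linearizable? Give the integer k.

events 1..6 are linearizable; a witness order is op1, op2:
after step 1 (op1 push(4)): stack <4>
after step 2 (op2 push(14)): stack <4,14>
once event 7 joins (op4's response, time 7), exhaustive search finds no witness
every completion of the 1 pending operation (op3) was checked; none linearizes
e.g. op1, op2, op4 (pending dropped): illegal at step 3, since op4 pop() → empty cannot apply there
e.g. op2, op1, op4 (pending dropped): illegal at step 3, since op4 pop() → empty cannot apply there

7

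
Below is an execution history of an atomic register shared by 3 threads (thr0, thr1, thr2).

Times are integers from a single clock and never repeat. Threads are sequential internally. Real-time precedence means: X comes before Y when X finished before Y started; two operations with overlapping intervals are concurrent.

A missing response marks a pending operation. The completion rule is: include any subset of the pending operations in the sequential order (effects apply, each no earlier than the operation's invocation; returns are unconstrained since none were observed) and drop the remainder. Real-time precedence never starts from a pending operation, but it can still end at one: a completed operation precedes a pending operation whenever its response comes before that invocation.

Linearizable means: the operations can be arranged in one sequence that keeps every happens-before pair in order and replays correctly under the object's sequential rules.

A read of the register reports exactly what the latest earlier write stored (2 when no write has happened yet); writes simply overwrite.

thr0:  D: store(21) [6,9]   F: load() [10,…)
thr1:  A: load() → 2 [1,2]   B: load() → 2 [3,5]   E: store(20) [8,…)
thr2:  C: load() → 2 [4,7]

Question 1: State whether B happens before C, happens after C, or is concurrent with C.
Answer: concurrent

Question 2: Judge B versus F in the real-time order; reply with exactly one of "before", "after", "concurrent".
Answer: before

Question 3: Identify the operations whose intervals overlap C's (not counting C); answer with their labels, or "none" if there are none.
Answer: B, D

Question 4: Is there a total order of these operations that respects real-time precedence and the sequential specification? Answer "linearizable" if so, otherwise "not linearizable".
linearizable

one valid linearization: A, B, C, D
step 1: A load() → 2 — value 2
step 2: B load() → 2 — value 2
step 3: C load() → 2 — value 2
step 4: D store(21) — value 21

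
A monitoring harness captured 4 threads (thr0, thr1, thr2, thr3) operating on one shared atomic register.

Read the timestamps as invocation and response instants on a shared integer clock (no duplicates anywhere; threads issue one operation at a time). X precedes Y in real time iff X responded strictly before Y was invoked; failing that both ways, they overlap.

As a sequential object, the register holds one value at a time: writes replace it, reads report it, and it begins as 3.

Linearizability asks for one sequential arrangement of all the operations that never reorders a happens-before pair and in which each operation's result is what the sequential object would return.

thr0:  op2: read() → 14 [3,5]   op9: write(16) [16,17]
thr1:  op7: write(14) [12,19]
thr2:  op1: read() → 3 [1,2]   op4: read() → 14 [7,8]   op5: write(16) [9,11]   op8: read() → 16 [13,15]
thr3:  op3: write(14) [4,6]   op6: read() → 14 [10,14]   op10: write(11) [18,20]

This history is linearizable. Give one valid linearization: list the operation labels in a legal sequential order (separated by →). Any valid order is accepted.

1. op1 read() → 3, leaving value 3
2. op3 write(14), leaving value 14
3. op2 read() → 14, leaving value 14
4. op4 read() → 14, leaving value 14
5. op5 write(16), leaving value 16
6. op8 read() → 16, leaving value 16
7. op7 write(14), leaving value 14
8. op6 read() → 14, leaving value 14
9. op9 write(16), leaving value 16
10. op10 write(11), leaving value 11

op1 → op3 → op2 → op4 → op5 → op8 → op7 → op6 → op9 → op10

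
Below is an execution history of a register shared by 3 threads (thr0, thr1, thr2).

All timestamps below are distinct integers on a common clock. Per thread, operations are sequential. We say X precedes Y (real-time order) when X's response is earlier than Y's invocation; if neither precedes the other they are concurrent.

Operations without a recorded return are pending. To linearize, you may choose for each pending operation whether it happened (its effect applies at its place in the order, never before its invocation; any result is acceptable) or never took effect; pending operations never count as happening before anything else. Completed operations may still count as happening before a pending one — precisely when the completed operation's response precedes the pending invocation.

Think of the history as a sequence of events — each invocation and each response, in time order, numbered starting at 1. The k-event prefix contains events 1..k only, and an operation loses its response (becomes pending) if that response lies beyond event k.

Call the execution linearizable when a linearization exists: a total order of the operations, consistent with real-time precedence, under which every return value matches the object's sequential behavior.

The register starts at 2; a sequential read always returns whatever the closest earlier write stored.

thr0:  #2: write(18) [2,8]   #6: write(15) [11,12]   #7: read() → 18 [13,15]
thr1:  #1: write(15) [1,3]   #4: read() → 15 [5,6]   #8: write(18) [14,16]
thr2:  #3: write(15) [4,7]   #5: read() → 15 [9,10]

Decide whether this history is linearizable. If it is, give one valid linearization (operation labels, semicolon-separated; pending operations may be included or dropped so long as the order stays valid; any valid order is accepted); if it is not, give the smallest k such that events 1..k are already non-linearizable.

linearizable — witness: #1; #2; #3; #4; #5; #6; #8; #7

1. #1 write(15), leaving value 15
2. #2 write(18), leaving value 18
3. #3 write(15), leaving value 15
4. #4 read() → 15, leaving value 15
5. #5 read() → 15, leaving value 15
6. #6 write(15), leaving value 15
7. #8 write(18), leaving value 18
8. #7 read() → 18, leaving value 18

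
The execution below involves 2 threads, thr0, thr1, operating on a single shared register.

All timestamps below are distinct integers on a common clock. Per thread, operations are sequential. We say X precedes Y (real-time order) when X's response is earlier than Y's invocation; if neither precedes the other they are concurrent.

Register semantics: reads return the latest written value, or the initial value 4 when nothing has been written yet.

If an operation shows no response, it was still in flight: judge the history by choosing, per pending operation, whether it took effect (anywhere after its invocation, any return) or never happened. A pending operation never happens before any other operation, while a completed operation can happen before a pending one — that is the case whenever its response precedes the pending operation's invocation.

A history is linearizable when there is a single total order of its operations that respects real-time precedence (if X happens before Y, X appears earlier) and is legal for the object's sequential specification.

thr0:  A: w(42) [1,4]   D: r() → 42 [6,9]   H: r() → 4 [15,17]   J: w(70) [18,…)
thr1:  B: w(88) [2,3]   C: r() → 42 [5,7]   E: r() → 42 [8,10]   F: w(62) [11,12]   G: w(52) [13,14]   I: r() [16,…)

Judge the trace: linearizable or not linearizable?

not linearizable

the violation lands at event 17, H's response at time 17: events 1..16 linearize, events 1..17 do not
8 completed operations, 6 real-time-consistent orders — every register replay fails
include/drop combinations of the 1 pending operation (I) were all tried; none helps
one such order, A, B, C, D, E, F, G, H (pending dropped), breaks at step 3 where C r() → 42 is illegal
one such order, A, B, C, E, D, F, G, H (pending dropped), breaks at step 3 where C r() → 42 is illegal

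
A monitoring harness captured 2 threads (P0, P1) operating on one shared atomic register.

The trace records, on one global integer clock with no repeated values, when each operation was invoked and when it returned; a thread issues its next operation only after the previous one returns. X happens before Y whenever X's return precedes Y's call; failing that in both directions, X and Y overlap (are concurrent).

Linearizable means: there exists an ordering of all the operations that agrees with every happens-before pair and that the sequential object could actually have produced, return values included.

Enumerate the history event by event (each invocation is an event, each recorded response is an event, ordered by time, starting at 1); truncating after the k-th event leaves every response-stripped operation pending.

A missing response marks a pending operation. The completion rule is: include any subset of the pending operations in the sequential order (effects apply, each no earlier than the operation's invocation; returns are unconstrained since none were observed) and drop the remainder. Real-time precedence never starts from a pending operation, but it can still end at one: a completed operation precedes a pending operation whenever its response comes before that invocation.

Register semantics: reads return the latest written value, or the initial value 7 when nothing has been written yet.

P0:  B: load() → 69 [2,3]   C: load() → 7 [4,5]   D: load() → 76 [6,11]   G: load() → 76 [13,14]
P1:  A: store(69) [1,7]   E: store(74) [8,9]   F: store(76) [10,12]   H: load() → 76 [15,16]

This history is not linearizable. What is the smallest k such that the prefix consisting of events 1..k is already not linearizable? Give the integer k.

5

a valid linearization of events 1..4 exists, for instance A, B:
1. A store(69) (pending, included), leaving value 69
2. B load() → 69, leaving value 69
adding event 5 (C responds at 5) leaves no legal real-time order
no escape via the 1 pending operation (A): every completion choice fails
for example B, C (pending dropped) fails at step 1: B load() → 69 is not legal there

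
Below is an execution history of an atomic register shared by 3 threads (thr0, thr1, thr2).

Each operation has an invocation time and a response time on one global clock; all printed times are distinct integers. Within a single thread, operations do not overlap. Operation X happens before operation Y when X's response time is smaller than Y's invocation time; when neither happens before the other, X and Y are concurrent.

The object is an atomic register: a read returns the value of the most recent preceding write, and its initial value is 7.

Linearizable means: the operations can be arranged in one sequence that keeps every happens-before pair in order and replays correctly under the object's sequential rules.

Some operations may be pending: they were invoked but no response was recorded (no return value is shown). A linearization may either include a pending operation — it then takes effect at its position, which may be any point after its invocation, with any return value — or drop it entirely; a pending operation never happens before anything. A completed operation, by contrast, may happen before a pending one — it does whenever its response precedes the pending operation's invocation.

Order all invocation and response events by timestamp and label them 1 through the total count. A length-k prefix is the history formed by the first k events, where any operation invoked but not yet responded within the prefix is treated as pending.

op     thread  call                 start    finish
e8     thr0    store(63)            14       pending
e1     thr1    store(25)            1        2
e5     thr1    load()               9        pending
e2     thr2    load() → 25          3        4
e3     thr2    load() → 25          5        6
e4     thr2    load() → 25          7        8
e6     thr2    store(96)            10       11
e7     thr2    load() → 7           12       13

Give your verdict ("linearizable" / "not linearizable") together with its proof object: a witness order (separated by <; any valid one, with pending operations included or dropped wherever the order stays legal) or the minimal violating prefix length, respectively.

the violation lands at event 13, e7's response at time 13: events 1..12 linearize, events 1..13 do not
exhaustive check: the 6 completed atomic register ops admit one real-time order; illegal
include/drop combinations of the 1 pending operation (e5) were all tried; none helps
for example e1, e2, e3, e4, e6, e7 (pending dropped) fails at step 6: e7 load() → 7 is not legal there

not linearizable — minimal violating prefix: 13 events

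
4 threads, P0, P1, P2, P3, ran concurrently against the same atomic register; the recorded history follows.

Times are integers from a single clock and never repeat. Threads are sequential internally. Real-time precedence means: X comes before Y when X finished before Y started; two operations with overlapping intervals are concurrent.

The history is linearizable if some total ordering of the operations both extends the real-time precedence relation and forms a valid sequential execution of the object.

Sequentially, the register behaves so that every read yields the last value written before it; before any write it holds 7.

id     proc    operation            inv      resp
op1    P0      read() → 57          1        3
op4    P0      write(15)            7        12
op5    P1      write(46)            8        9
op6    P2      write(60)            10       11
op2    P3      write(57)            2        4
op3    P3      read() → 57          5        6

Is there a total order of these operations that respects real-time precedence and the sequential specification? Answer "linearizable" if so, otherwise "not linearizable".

one valid linearization: op2, op1, op3, op4, op5, op6
step 1: op2 write(57) — value 57
step 2: op1 read() → 57 — value 57
step 3: op3 read() → 57 — value 57
step 4: op4 write(15) — value 15
step 5: op5 write(46) — value 46
step 6: op6 write(60) — value 60

linearizable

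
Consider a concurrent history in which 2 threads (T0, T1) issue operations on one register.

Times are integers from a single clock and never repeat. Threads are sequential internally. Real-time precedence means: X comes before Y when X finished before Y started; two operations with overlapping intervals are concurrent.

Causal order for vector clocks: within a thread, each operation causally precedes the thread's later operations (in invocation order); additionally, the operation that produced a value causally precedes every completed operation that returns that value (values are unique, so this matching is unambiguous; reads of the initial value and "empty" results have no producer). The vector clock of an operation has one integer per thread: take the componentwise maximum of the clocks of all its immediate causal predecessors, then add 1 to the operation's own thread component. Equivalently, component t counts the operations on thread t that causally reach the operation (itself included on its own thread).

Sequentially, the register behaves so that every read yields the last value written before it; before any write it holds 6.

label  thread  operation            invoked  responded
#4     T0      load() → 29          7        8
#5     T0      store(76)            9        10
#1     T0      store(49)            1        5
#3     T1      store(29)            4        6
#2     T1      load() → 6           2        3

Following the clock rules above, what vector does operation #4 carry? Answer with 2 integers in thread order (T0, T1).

(2, 2)

VC(#2, invoked at 2): no causal predecessors; +1 on T1 → (0, 1)
VC(#1, invoked at 1): no causal predecessors; +1 on T0 → (1, 0)
invoked at 4, #3 merges VC(#2)=(0, 1) and bumps T1's slot → (0, 2)
invoked at 7, #4 merges VC(#1)=(1, 0), VC(#3)=(0, 2) and bumps T0's slot → (2, 2)
invoked at 9, #5 merges VC(#4)=(2, 2) and bumps T0's slot → (3, 2)
target: VC(#4) = (2, 2)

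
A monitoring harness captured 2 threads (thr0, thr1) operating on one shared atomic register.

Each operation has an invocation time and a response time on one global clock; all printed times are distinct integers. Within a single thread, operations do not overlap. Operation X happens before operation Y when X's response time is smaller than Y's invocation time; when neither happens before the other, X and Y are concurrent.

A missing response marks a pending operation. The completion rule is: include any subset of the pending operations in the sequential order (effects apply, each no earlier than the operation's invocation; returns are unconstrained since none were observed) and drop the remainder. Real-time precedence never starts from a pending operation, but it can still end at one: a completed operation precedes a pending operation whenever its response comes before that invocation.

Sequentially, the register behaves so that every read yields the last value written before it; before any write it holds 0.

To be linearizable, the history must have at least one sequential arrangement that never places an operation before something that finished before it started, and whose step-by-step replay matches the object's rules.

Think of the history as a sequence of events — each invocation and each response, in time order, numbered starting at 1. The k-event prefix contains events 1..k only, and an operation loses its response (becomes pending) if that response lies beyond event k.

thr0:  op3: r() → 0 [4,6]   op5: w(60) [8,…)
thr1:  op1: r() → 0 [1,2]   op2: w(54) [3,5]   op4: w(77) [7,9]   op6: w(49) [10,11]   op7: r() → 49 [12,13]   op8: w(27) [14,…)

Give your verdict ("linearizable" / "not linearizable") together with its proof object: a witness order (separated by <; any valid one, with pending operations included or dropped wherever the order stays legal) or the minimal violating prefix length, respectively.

1. op1 r() → 0, leaving value 0
2. op3 r() → 0, leaving value 0
3. op2 w(54), leaving value 54
4. op4 w(77), leaving value 77
5. op5 w(60) (pending, included), leaving value 60
6. op6 w(49), leaving value 49
7. op7 r() → 49, leaving value 49

linearizable — witness: op1 < op3 < op2 < op4 < op5 < op6 < op7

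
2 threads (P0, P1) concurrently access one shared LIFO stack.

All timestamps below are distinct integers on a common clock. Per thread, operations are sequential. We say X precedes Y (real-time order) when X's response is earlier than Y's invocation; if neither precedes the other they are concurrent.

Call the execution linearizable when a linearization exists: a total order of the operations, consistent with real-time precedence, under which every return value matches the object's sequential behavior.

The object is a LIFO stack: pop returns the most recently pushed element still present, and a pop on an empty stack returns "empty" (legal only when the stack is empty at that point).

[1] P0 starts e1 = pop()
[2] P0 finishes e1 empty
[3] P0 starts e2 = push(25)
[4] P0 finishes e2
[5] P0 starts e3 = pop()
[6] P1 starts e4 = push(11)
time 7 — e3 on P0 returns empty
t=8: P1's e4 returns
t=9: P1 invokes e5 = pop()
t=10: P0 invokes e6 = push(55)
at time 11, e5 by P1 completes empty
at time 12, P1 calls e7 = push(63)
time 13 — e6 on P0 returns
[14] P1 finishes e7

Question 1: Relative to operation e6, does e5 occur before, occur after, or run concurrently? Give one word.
concurrent

e5 spans [9,11], e6 spans [10,13]
the intervals overlap in both directions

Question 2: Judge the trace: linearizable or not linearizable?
not linearizable

cut after 6 events: linearizable; cut after 7 events (e3 responds, time 7): not linearizable
exhaustive check: the 3 completed LIFO stack ops admit one real-time order; illegal
completion choices over the 1 pending operation (e4) were checked; none helps
sample order e1, e2, e3 (pending dropped) stalls at step 3 — e3 pop() → empty has no legal effect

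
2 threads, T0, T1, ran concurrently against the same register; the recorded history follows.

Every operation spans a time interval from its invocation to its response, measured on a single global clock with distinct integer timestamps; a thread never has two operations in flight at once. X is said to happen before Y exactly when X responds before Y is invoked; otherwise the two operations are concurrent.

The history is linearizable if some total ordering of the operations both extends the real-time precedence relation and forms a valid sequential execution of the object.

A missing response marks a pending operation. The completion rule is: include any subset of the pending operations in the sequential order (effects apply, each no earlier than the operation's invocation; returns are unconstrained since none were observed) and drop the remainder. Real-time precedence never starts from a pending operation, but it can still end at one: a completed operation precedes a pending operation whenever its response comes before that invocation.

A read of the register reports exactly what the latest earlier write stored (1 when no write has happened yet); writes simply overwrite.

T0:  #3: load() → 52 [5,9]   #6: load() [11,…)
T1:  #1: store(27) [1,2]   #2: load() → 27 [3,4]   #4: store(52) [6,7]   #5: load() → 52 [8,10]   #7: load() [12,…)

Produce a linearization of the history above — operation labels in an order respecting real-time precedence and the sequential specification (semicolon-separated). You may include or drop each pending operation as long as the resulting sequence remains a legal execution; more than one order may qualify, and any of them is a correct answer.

#1; #2; #4; #3; #5

step 1: #1 store(27) — value 27
step 2: #2 load() → 27 — value 27
step 3: #4 store(52) — value 52
step 4: #3 load() → 52 — value 52
step 5: #5 load() → 52 — value 52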